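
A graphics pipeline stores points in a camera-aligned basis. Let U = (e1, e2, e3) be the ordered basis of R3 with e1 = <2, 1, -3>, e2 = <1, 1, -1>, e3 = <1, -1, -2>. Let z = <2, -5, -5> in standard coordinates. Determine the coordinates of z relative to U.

We seek scalars with c_1 e1 + ... + c_3 e3 = z; equivalently solve M c = z where the columns of M are e1, ..., e3.
Row-reducing the augmented matrix [M | z] gives c = (-1, 0, 4).
Check: -e1 + 0·e2 + 4e3 = <2, -5, -5>.

<-1, 0, 4>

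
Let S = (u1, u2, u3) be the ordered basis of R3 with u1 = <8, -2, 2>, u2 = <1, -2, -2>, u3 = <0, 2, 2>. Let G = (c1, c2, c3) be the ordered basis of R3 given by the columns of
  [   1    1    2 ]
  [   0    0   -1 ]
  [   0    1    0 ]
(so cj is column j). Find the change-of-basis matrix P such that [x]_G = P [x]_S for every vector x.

[[2, -1, 2], [2, -2, 2], [2, 2, -2]]

Column j of P is [uj]_G, since P maps S-coordinates to G-coordinates.
Expressing u1 in G: u1 = 2c1 + 2c2 + 2c3, so column 1 of P is <2, 2, 2>.
Doing the same for each uj gives P = [[2, -1, 2], [2, -2, 2], [2, 2, -2]].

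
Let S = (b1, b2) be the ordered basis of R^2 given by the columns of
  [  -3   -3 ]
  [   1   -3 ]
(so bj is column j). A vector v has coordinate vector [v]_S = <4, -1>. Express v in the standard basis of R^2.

<-9, 7>

The coordinates say v = 4b1 - b2; adding the scaled basis vectors gives <-9, 7>.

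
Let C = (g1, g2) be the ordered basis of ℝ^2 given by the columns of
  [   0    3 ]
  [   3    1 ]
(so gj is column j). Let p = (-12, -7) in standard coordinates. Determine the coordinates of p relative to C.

(-1, -4)

Write p = c_1 g1 + c_2 g2 and solve for the c_i.
System: 0c_1 + 3c_2 = -12, 3c_1 + c_2 = -7; solving gives c_1 = -1, c_2 = -4.
Check: -g1 - 4g2 = (-12, -7).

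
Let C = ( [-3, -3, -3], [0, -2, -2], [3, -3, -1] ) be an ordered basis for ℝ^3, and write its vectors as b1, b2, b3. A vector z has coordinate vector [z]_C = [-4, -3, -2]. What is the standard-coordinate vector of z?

[6, 24, 20]

z = M [z]_C, where M has columns b1, ..., b3.
Carrying out the matrix-vector product, z = [6, 24, 20].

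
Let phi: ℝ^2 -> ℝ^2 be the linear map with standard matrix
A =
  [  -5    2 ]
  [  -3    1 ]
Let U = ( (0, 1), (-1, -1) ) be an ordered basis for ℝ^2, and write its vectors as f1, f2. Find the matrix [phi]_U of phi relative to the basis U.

[[-1, -1], [-2, -3]]

With P the matrix whose columns are f1, f2, [phi]_U = P^(-1) A P.
Column by column: phi(f1) = A f1 = (2, 1); its U-coordinates (-1, -2) give column 1.
Continuing for each basis vector yields [phi]_U = [[-1, -1], [-2, -3]].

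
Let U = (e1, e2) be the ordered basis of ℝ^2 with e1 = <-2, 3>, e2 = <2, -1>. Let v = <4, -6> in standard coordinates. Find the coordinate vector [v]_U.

<-2, 0>

[v]_U is the unique c with M c = v, where M has columns e1, e2.
System: -2c_1 + 2c_2 = 4, 3c_1 - c_2 = -6; solving gives c_1 = -2, c_2 = 0.
Check: -2e1 + 0·e2 = <4, -6>.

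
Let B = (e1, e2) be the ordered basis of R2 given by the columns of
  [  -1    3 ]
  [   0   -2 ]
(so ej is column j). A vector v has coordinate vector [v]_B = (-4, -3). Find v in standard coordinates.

(-5, 6)

The coordinates say v = -4e1 - 3e2; adding the scaled basis vectors gives (-5, 6).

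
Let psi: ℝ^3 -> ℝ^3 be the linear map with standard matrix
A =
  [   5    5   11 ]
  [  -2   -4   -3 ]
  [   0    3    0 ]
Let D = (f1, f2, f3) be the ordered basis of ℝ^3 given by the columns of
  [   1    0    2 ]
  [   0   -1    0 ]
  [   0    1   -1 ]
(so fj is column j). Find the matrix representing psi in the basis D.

[[1, 2, -3], [2, -1, 1], [2, 2, 1]]

The j-th column of [psi]_D is [psi(fj)]_D.
psi(f1) = A f1 = <5, -2, 0> = f1 + 2f2 + 2f3, so column 1 is <1, 2, 2>.
Repeating for f2, f3 and assembling the columns gives [[1, 2, -3], [2, -1, 1], [2, 2, 1]].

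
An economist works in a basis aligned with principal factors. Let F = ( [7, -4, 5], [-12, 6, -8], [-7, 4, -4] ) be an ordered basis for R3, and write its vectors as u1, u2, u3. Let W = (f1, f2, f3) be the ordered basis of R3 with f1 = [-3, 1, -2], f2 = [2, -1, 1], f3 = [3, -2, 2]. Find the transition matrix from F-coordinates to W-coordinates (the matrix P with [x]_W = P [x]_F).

Let M have columns uj and N have columns fj. Then for every x, N [x]_W = x = M [x]_F, so P = N^(-1) M.
Since det N = 1, N^(-1) has integer entries; multiplying gives P = [[-1, 2, 0], [-1, 0, -2], [2, -2, -1]].

[[-1, 2, 0], [-1, 0, -2], [2, -2, -1]]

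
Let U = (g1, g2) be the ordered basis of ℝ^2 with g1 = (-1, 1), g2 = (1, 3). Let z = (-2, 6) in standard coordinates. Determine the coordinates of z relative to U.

Write z = c_1 g1 + c_2 g2 and solve for the c_i.
System: -c_1 + c_2 = -2, c_1 + 3c_2 = 6; solving gives c_1 = 3, c_2 = 1.
Check: 3g1 + g2 = (-2, 6).

(3, 1)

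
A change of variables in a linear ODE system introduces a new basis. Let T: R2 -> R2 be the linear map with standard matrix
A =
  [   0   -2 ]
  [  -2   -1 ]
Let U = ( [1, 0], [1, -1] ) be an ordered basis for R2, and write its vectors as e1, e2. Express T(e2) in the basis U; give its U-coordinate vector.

Column 2 of [T]_U is the U-coordinate vector of T(e2).
In standard coordinates T(e2) = A e2 = [2, -1].
Converting to U: [2, -1] = e1 + e2, so the coordinate vector is [1, 1].

[1, 1]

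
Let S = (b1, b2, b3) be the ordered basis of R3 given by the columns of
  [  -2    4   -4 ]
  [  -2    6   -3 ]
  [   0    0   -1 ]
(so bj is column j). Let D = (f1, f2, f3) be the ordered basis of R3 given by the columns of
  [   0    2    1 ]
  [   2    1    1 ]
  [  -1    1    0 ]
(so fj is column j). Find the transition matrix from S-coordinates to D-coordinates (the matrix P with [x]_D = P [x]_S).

Take x = bj: its S-coordinates are the j-th standard unit vector, so P e_j — column j of P — equals [bj]_D.
b1 = 0·f1 + 0·f2 - 2f3, giving column 1 = [0, 0, -2]; repeating for each j gives P = [[0, 2, 0], [0, 2, -1], [-2, 0, -2]].

[[0, 2, 0], [0, 2, -1], [-2, 0, -2]]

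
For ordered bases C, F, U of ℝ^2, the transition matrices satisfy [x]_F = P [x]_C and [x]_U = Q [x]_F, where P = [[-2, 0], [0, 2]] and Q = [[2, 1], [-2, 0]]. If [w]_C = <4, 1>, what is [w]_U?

Composing the changes, [w]_U = Q P [w]_C.
Q P = [[-4, 2], [4, 0]]; applying this to <4, 1> gives <-14, 16>.

<-14, 16>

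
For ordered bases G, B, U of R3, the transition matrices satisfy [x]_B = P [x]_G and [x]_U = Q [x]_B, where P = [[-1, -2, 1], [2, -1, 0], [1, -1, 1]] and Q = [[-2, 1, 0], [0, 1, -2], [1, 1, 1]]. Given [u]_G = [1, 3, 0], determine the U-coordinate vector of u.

First [u]_B = P [u]_G = [-7, -1, -2].
Then [u]_U = Q [u]_B = [13, 3, -10].

[13, 3, -10]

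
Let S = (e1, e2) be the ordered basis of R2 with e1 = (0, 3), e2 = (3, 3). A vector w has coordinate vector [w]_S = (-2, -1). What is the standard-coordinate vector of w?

(-3, -9)

w = M [w]_S, where M has columns e1, e2.
Carrying out the matrix-vector product, w = (-3, -9).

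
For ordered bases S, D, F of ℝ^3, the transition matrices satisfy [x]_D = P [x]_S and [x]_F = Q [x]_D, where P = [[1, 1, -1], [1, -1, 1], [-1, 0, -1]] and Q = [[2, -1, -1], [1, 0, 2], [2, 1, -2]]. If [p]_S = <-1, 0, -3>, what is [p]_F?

Composing the changes, [p]_F = Q P [p]_S.
Q P = [[2, 3, -2], [-1, 1, -3], [5, 1, 1]]; applying this to <-1, 0, -3> gives <4, 10, -8>.

<4, 10, -8>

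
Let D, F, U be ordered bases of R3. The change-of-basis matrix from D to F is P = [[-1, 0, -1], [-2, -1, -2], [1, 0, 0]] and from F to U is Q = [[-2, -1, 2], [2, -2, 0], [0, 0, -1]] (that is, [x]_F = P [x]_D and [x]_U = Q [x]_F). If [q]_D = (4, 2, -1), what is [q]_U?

First [q]_F = P [q]_D = (-3, -8, 4).
Then [q]_U = Q [q]_F = (22, 10, -4).

(22, 10, -4)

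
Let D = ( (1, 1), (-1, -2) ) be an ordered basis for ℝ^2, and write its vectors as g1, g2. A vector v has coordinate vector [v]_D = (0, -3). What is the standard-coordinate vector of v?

(3, 6)

By definition v = 0·g1 - 3g2.
Summing componentwise gives (3, 6).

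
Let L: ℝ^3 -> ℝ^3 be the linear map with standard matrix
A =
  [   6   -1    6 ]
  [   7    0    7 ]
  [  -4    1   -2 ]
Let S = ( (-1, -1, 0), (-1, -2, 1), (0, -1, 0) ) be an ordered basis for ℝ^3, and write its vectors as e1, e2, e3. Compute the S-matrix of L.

[[2, -2, 0], [3, 0, -1], [-1, 2, 2]]

With P the matrix whose columns are e1, ..., e3, [L]_S = P^(-1) A P.
Column by column: L(e1) = A e1 = (-5, -7, 3); its S-coordinates (2, 3, -1) give column 1.
Continuing for each basis vector yields [L]_S = [[2, -2, 0], [3, 0, -1], [-1, 2, 2]].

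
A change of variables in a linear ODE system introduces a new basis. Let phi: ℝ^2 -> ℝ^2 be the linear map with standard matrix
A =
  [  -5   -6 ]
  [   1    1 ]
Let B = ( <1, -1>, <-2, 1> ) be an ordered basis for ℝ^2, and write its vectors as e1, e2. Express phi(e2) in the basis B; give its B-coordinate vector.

<-2, -3>

Column 2 of [phi]_B is the B-coordinate vector of phi(e2).
In standard coordinates phi(e2) = A e2 = <4, -1>.
Converting to B: <4, -1> = -2e1 - 3e2, so the coordinate vector is <-2, -3>.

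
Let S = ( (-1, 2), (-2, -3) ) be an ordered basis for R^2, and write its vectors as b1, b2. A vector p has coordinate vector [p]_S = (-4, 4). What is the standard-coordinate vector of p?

p = M [p]_S, where M has columns b1, b2.
Carrying out the matrix-vector product, p = (-4, -20).

(-4, -20)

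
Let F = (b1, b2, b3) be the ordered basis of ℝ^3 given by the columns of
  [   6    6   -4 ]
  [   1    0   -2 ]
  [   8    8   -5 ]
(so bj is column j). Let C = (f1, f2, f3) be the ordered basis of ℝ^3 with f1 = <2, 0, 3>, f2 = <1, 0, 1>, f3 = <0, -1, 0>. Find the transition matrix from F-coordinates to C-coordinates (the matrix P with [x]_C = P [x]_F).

Let M have columns bj and N have columns fj. Then for every x, N [x]_C = x = M [x]_F, so P = N^(-1) M.
Since det N = -1, N^(-1) has integer entries; multiplying gives P = [[2, 2, -1], [2, 2, -2], [-1, 0, 2]].

[[2, 2, -1], [2, 2, -2], [-1, 0, 2]]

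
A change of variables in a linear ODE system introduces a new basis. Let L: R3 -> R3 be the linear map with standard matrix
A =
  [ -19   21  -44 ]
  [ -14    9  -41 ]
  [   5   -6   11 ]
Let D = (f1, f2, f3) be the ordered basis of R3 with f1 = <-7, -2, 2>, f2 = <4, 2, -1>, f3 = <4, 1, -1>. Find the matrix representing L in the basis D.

[[-1, -2, 1], [-3, 0, -3], [2, -1, 2]]

The j-th column of [L]_D is [L(fj)]_D.
L(f1) = A f1 = <3, -2, -1> = -f1 - 3f2 + 2f3, so column 1 is <-1, -3, 2>.
Repeating for f2, f3 and assembling the columns gives [[-1, -2, 1], [-3, 0, -3], [2, -1, 2]].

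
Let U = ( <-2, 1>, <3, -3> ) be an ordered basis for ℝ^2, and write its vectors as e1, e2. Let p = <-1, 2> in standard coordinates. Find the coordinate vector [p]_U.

[p]_U is the unique c with M c = p, where M has columns e1, e2.
System: -2c_1 + 3c_2 = -1, c_1 - 3c_2 = 2; solving gives c_1 = -1, c_2 = -1.
Check: -e1 - e2 = <-1, 2>.

<-1, -1>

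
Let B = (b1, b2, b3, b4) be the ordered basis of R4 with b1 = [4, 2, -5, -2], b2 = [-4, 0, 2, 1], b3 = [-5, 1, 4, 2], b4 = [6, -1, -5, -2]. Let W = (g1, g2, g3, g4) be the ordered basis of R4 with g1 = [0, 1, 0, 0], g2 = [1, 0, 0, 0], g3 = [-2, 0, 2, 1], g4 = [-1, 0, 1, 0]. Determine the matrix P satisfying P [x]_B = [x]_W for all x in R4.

Column j of P is [bj]_W, since P maps B-coordinates to W-coordinates.
Expressing b1 in W: b1 = 2g1 - g2 - 2g3 - g4, so column 1 of P is [2, -1, -2, -1].
Doing the same for each bj gives P = [[2, 0, 1, -1], [-1, -2, -1, 1], [-2, 1, 2, -2], [-1, 0, 0, -1]].

[[2, 0, 1, -1], [-1, -2, -1, 1], [-2, 1, 2, -2], [-1, 0, 0, -1]]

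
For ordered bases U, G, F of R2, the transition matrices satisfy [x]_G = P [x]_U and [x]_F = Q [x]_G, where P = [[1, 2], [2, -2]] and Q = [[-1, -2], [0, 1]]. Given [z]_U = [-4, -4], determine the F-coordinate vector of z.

[12, 0]

Composing the changes, [z]_F = Q P [z]_U.
Q P = [[-5, 2], [2, -2]]; applying this to [-4, -4] gives [12, 0].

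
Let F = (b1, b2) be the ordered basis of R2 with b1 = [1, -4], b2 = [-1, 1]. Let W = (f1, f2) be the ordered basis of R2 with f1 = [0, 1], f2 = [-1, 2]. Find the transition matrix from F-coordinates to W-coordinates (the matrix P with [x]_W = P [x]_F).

Column j of P is [bj]_W, since P maps F-coordinates to W-coordinates.
Expressing b1 in W: b1 = -2f1 - f2, so column 1 of P is [-2, -1].
Doing the same for each bj gives P = [[-2, -1], [-1, 1]].

[[-2, -1], [-1, 1]]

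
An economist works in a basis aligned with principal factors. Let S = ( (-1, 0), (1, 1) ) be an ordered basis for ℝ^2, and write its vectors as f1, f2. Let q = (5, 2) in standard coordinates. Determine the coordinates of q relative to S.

(-3, 2)

[q]_S is the unique c with M c = q, where M has columns f1, f2.
System: -c_1 + c_2 = 5, 0c_1 + c_2 = 2; solving gives c_1 = -3, c_2 = 2.
Check: -3f1 + 2f2 = (5, 2).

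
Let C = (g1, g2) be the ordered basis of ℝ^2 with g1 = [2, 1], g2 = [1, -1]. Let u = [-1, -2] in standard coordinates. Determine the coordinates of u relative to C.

[-1, 1]

Write u = c_1 g1 + c_2 g2 and solve for the c_i.
System: 2c_1 + c_2 = -1, c_1 - c_2 = -2; solving gives c_1 = -1, c_2 = 1.
Check: -g1 + g2 = [-1, -2].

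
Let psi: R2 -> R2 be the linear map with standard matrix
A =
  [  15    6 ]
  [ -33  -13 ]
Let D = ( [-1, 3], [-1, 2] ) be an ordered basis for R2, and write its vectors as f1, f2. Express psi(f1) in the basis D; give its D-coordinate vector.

[0, -3]

Column 1 of [psi]_D is the D-coordinate vector of psi(f1).
In standard coordinates psi(f1) = A f1 = [3, -6].
Converting to D: [3, -6] = 0·f1 - 3f2, so the coordinate vector is [0, -3].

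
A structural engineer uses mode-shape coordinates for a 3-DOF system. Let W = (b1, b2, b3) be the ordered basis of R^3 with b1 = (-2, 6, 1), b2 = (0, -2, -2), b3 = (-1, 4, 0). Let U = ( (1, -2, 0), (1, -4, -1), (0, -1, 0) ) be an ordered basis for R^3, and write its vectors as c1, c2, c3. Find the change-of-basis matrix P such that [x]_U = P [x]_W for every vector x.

[[-1, -2, -1], [-1, 2, 0], [0, -2, -2]]

Take x = bj: its W-coordinates are the j-th standard unit vector, so P e_j — column j of P — equals [bj]_U.
b1 = -c1 - c2 + 0·c3, giving column 1 = (-1, -1, 0); repeating for each j gives P = [[-1, -2, -1], [-1, 2, 0], [0, -2, -2]].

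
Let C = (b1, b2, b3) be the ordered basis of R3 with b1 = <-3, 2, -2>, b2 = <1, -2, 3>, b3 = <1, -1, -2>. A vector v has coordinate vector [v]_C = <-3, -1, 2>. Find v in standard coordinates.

v = M [v]_C, where M has columns b1, ..., b3.
Carrying out the matrix-vector product, v = <10, -6, -1>.

<10, -6, -1>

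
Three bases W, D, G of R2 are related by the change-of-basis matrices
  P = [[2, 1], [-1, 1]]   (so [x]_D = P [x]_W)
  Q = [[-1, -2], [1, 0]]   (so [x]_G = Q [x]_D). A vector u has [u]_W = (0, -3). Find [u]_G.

(9, -3)

Composing the changes, [u]_G = Q P [u]_W.
Q P = [[0, -3], [2, 1]]; applying this to (0, -3) gives (9, -3).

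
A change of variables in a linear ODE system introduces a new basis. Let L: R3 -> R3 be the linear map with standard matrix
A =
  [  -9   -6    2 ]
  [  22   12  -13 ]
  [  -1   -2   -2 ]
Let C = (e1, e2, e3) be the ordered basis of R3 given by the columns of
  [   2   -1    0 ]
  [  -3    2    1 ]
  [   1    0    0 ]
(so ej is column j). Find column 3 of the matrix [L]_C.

(-2, 2, 2)

Compute L(e3) = A e3 = (-6, 12, -2) in standard coordinates.
Then write this in C-coordinates: solve for y in y_1 e1 + ... + y_3 e3 = (-6, 12, -2).
This gives y = (-2, 2, 2), which is column 3 of [L]_C.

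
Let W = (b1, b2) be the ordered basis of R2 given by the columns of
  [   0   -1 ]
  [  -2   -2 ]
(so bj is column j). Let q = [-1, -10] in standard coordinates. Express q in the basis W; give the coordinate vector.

Write q = c_1 b1 + c_2 b2 and solve for the c_i.
System: 0c_1 - c_2 = -1, -2c_1 - 2c_2 = -10; solving gives c_1 = 4, c_2 = 1.
Check: 4b1 + b2 = [-1, -10].

[4, 1]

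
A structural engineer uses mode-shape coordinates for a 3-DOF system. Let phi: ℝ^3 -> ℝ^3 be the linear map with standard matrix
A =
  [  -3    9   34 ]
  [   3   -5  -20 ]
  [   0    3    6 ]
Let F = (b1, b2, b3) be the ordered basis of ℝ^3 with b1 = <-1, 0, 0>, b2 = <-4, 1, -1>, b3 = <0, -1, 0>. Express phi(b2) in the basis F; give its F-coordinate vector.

<1, 3, 0>

Compute phi(b2) = A b2 = <-13, 3, -3> in standard coordinates.
Then write this in F-coordinates: solve for y in y_1 b1 + ... + y_3 b3 = <-13, 3, -3>.
This gives y = <1, 3, 0>, which is column 2 of [phi]_F.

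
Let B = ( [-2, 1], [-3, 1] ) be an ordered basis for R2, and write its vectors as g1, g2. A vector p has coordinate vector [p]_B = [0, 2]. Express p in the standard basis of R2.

[-6, 2]

The coordinates say p = 0·g1 + 2g2; adding the scaled basis vectors gives [-6, 2].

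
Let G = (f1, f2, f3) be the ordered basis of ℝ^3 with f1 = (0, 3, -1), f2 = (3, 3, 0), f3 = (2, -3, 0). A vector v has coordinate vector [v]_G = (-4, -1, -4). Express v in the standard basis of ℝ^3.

(-11, -3, 4)

v = M [v]_G, where M has columns f1, ..., f3.
Carrying out the matrix-vector product, v = (-11, -3, 4).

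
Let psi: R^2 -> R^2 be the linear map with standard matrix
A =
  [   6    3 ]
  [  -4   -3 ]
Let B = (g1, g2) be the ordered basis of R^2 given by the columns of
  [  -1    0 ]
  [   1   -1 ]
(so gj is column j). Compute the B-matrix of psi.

[[3, 3], [2, 0]]

With P the matrix whose columns are g1, g2, [psi]_B = P^(-1) A P.
Column by column: psi(g1) = A g1 = <-3, 1>; its B-coordinates <3, 2> give column 1.
Continuing for each basis vector yields [psi]_B = [[3, 3], [2, 0]].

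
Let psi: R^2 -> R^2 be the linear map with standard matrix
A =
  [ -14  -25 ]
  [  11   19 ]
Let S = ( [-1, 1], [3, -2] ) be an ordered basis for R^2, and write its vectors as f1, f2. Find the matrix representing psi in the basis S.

Let P have columns f1, f2. Then [psi]_S = P^(-1) A P.
Here det P = -1, so P^(-1) is integer; computing A P first and then P^(-1)(A P) gives [[2, 1], [-3, 3]].

[[2, 1], [-3, 3]]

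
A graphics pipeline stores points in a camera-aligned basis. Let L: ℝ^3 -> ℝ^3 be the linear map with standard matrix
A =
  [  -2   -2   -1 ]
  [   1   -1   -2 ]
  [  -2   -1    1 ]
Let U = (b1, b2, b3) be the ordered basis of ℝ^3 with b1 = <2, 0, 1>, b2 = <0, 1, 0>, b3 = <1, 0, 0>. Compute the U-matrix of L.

[[-3, -1, -2], [0, -1, 1], [1, 0, 2]]

With P the matrix whose columns are b1, ..., b3, [L]_U = P^(-1) A P.
Column by column: L(b1) = A b1 = <-5, 0, -3>; its U-coordinates <-3, 0, 1> give column 1.
Continuing for each basis vector yields [L]_U = [[-3, -1, -2], [0, -1, 1], [1, 0, 2]].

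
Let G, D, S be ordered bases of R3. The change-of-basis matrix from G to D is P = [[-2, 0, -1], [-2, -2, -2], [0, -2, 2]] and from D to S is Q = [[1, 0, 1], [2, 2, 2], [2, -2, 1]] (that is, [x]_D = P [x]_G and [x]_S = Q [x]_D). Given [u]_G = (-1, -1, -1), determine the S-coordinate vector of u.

(3, 18, -6)

First [u]_D = P [u]_G = (3, 6, 0).
Then [u]_S = Q [u]_D = (3, 18, -6).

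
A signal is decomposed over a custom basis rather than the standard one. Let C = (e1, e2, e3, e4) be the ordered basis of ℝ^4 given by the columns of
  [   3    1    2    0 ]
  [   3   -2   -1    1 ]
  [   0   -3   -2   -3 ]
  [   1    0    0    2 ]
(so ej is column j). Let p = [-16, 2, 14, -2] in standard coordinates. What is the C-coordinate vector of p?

[-2, -2, -4, 0]

[p]_C is the unique c with M c = p, where M has columns e1, ..., e4.
Solving this 4x4 system gives c = (-2, -2, -4, 0).
Check: -2e1 - 2e2 - 4e3 + 0·e4 = [-16, 2, 14, -2].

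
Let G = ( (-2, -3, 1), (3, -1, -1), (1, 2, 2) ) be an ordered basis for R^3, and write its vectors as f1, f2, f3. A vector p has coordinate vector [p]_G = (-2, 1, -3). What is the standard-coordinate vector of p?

By definition p = -2f1 + f2 - 3f3.
Summing componentwise gives (4, -1, -9).

(4, -1, -9)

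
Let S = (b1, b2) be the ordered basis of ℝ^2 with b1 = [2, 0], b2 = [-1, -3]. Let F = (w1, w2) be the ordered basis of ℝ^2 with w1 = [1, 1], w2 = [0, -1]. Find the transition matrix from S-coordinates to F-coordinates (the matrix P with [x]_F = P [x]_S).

[[2, -1], [2, 2]]

Column j of P is [bj]_F, since P maps S-coordinates to F-coordinates.
Expressing b1 in F: b1 = 2w1 + 2w2, so column 1 of P is [2, 2].
Doing the same for each bj gives P = [[2, -1], [2, 2]].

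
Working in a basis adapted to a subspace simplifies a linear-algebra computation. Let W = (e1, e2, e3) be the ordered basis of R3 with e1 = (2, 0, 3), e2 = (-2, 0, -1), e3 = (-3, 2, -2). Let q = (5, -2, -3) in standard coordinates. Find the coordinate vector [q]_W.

We seek scalars with c_1 e1 + ... + c_3 e3 = q; equivalently solve M c = q where the columns of M are e1, ..., e3.
Solving this 3x3 system gives c = (-3, -4, -1).
Check: -3e1 - 4e2 - e3 = (5, -2, -3).

(-3, -4, -1)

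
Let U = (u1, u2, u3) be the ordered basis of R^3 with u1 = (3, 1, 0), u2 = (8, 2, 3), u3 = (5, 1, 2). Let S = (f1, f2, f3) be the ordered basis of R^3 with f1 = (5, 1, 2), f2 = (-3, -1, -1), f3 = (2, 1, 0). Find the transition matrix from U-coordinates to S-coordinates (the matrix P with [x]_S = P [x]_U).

[[1, 1, 1], [2, -1, 0], [2, 0, 0]]

Take x = uj: its U-coordinates are the j-th standard unit vector, so P e_j — column j of P — equals [uj]_S.
u1 = f1 + 2f2 + 2f3, giving column 1 = (1, 2, 2); repeating for each j gives P = [[1, 1, 1], [2, -1, 0], [2, 0, 0]].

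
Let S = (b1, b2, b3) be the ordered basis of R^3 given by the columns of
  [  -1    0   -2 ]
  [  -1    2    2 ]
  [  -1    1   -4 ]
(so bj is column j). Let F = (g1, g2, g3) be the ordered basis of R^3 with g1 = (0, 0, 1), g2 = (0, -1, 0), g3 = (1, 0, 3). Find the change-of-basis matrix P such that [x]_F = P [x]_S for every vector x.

[[2, 1, 2], [1, -2, -2], [-1, 0, -2]]

Column j of P is [bj]_F, since P maps S-coordinates to F-coordinates.
Expressing b1 in F: b1 = 2g1 + g2 - g3, so column 1 of P is (2, 1, -1).
Doing the same for each bj gives P = [[2, 1, 2], [1, -2, -2], [-1, 0, -2]].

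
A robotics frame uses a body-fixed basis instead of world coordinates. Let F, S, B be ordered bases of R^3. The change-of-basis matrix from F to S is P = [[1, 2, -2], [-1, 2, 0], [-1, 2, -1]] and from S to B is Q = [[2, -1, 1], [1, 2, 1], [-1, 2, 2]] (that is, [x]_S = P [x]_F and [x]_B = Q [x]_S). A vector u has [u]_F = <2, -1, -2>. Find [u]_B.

<10, -6, -16>

First [u]_S = P [u]_F = <4, -4, -2>.
Then [u]_B = Q [u]_S = <10, -6, -16>.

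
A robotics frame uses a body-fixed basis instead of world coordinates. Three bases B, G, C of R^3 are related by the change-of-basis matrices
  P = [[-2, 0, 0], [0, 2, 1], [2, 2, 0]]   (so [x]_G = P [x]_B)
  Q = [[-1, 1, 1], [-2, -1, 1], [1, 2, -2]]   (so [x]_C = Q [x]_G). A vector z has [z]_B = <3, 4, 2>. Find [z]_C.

First [z]_G = P [z]_B = <-6, 10, 14>.
Then [z]_C = Q [z]_G = <30, 16, -14>.

<30, 16, -14>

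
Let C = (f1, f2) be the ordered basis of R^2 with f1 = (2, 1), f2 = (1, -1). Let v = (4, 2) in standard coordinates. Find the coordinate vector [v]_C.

We seek scalars with c_1 f1 + c_2 f2 = v; equivalently solve M c = v where the columns of M are f1, f2.
System: 2c_1 + c_2 = 4, c_1 - c_2 = 2; solving gives c_1 = 2, c_2 = 0.
Check: 2f1 + 0·f2 = (4, 2).

(2, 0)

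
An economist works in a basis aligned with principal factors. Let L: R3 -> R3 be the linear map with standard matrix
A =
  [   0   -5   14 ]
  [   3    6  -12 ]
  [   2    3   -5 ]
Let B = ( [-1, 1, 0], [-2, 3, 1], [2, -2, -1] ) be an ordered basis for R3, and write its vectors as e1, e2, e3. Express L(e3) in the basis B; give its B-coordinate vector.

Column 3 of [L]_B is the B-coordinate vector of L(e3).
In standard coordinates L(e3) = A e3 = [-4, 6, 3].
Converting to B: [-4, 6, 3] = -2e1 + 2e2 - e3, so the coordinate vector is [-2, 2, -1].

[-2, 2, -1]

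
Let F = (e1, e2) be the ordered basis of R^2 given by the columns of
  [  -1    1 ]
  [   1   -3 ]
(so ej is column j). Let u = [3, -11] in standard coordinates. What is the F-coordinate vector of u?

We seek scalars with c_1 e1 + c_2 e2 = u; equivalently solve M c = u where the columns of M are e1, e2.
System: -c_1 + c_2 = 3, c_1 - 3c_2 = -11; solving gives c_1 = 1, c_2 = 4.
Check: e1 + 4e2 = [3, -11].

[1, 4]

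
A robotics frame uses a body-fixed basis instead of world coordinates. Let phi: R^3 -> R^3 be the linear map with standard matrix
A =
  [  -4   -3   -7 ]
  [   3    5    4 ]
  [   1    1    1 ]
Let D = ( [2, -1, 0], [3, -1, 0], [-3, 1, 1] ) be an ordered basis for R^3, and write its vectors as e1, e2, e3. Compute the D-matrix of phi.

The j-th column of [phi]_D is [phi(ej)]_D.
phi(e1) = A e1 = [-5, 1, 1] = 2e1 - 2e2 + e3, so column 1 is [2, -2, 1].
Repeating for e2, e3 and assembling the columns gives [[2, -3, -2], [-2, 1, 1], [1, 2, -1]].

[[2, -3, -2], [-2, 1, 1], [1, 2, -1]]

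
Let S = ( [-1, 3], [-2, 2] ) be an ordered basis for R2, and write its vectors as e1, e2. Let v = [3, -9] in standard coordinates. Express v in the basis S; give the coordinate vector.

Write v = c_1 e1 + c_2 e2 and solve for the c_i.
System: -c_1 - 2c_2 = 3, 3c_1 + 2c_2 = -9; solving gives c_1 = -3, c_2 = 0.
Check: -3e1 + 0·e2 = [3, -9].

[-3, 0]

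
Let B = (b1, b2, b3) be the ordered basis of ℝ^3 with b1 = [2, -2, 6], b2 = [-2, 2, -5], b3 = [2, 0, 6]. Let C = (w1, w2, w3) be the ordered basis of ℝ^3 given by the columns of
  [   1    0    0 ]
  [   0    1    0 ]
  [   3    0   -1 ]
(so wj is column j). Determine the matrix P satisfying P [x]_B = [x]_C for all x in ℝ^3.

Column j of P is [bj]_C, since P maps B-coordinates to C-coordinates.
Expressing b1 in C: b1 = 2w1 - 2w2 + 0·w3, so column 1 of P is [2, -2, 0].
Doing the same for each bj gives P = [[2, -2, 2], [-2, 2, 0], [0, -1, 0]].

[[2, -2, 2], [-2, 2, 0], [0, -1, 0]]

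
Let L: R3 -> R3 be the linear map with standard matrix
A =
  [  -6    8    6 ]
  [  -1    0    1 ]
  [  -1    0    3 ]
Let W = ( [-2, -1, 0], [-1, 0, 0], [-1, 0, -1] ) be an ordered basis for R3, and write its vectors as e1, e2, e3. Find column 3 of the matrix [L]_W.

[0, -2, 2]

Compute L(e3) = A e3 = [0, 0, -2] in standard coordinates.
Then write this in W-coordinates: solve for y in y_1 e1 + ... + y_3 e3 = [0, 0, -2].
This gives y = [0, -2, 2], which is column 3 of [L]_W.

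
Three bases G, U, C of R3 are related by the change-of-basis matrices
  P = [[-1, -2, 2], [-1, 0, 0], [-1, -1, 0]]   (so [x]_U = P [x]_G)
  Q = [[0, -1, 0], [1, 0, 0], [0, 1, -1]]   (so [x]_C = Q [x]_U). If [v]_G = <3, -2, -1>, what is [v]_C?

<3, -1, -2>

Apply P to get U-coordinates <-1, -3, -1>, then Q to get C-coordinates.
The result is [v]_C = <3, -1, -2>.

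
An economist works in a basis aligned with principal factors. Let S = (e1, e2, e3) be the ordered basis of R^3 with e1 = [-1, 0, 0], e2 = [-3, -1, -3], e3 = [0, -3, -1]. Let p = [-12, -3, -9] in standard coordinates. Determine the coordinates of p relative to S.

[3, 3, 0]

[p]_S is the unique c with M c = p, where M has columns e1, ..., e3.
Row-reducing the augmented matrix [M | p] gives c = (3, 3, 0).
Check: 3e1 + 3e2 + 0·e3 = [-12, -3, -9].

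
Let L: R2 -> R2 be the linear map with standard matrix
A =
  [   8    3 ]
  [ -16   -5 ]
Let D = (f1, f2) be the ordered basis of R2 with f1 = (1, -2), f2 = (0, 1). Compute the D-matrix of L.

With P the matrix whose columns are f1, f2, [L]_D = P^(-1) A P.
Column by column: L(f1) = A f1 = (2, -6); its D-coordinates (2, -2) give column 1.
Continuing for each basis vector yields [L]_D = [[2, 3], [-2, 1]].

[[2, 3], [-2, 1]]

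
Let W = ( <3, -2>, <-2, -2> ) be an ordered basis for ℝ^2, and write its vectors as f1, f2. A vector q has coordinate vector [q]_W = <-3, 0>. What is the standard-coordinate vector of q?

<-9, 6>

The coordinates say q = -3f1 + 0·f2; adding the scaled basis vectors gives <-9, 6>.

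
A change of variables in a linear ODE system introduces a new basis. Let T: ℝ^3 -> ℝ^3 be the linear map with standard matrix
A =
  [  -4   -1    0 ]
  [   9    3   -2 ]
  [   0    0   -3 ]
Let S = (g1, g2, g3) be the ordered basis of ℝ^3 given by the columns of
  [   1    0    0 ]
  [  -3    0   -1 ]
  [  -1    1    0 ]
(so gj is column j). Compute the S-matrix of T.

The j-th column of [T]_S is [T(gj)]_S.
T(g1) = A g1 = (-1, 2, 3) = -g1 + 2g2 + g3, so column 1 is (-1, 2, 1).
Repeating for g2, g3 and assembling the columns gives [[-1, 0, 1], [2, -3, 1], [1, 2, 0]].

[[-1, 0, 1], [2, -3, 1], [1, 2, 0]]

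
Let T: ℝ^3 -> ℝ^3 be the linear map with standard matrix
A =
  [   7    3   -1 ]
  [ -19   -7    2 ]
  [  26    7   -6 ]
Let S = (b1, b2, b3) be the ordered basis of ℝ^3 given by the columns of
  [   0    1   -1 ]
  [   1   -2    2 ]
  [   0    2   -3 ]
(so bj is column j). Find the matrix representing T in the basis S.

[[-1, -3, 3], [2, -3, 0], [-1, -2, -2]]

The j-th column of [T]_S is [T(bj)]_S.
T(b1) = A b1 = <3, -7, 7> = -b1 + 2b2 - b3, so column 1 is <-1, 2, -1>.
Repeating for b2, b3 and assembling the columns gives [[-1, -3, 3], [2, -3, 0], [-1, -2, -2]].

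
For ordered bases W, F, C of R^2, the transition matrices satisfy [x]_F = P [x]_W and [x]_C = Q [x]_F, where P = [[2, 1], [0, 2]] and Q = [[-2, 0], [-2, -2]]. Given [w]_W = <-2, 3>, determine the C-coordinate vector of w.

<2, -10>

First [w]_F = P [w]_W = <-1, 6>.
Then [w]_C = Q [w]_F = <2, -10>.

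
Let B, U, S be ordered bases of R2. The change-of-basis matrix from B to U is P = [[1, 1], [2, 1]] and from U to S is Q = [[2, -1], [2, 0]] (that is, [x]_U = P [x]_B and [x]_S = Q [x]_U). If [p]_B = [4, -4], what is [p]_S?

[-4, 0]

First [p]_U = P [p]_B = [0, 4].
Then [p]_S = Q [p]_U = [-4, 0].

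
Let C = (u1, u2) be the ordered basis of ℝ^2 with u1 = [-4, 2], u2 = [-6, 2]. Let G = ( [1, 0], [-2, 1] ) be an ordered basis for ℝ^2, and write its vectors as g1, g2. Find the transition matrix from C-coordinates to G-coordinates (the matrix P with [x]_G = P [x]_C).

Let M have columns uj and N have columns gj. Then for every x, N [x]_G = x = M [x]_C, so P = N^(-1) M.
Since det N = 1, N^(-1) has integer entries; multiplying gives P = [[0, -2], [2, 2]].

[[0, -2], [2, 2]]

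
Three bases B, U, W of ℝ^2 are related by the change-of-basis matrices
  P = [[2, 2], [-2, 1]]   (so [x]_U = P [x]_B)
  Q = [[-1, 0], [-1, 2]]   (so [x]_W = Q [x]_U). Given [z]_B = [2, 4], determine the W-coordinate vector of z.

Apply P to get U-coordinates [12, 0], then Q to get W-coordinates.
The result is [z]_W = [-12, -12].

[-12, -12]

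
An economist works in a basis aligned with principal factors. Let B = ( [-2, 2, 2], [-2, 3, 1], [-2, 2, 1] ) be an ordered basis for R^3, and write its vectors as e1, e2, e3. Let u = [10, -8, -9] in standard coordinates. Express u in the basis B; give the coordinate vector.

We seek scalars with c_1 e1 + ... + c_3 e3 = u; equivalently solve M c = u where the columns of M are e1, ..., e3.
Solving this 3x3 system gives c = (-4, 2, -3).
Check: -4e1 + 2e2 - 3e3 = [10, -8, -9].

[-4, 2, -3]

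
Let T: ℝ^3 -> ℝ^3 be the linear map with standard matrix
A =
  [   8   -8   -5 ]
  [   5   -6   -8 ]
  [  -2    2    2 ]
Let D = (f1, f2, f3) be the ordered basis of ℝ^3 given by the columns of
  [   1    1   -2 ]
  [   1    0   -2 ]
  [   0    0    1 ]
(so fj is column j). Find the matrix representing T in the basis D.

With P the matrix whose columns are f1, ..., f3, [T]_D = P^(-1) A P.
Column by column: T(f1) = A f1 = (0, -1, 0); its D-coordinates (-1, 1, 0) give column 1.
Continuing for each basis vector yields [T]_D = [[-1, 1, -2], [1, 3, 1], [0, -2, 2]].

[[-1, 1, -2], [1, 3, 1], [0, -2, 2]]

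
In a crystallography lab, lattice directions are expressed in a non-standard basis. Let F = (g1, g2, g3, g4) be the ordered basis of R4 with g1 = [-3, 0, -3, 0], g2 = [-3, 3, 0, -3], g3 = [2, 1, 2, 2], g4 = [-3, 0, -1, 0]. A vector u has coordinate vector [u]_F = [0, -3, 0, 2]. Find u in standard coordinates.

u = M [u]_F, where M has columns g1, ..., g4.
Carrying out the matrix-vector product, u = [3, -9, -2, 9].

[3, -9, -2, 9]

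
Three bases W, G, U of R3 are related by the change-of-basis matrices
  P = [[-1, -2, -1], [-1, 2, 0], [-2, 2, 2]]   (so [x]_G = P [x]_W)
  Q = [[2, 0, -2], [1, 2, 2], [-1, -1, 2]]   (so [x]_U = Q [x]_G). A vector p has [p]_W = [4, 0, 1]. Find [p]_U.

First [p]_G = P [p]_W = [-5, -4, -6].
Then [p]_U = Q [p]_G = [2, -25, -3].

[2, -25, -3]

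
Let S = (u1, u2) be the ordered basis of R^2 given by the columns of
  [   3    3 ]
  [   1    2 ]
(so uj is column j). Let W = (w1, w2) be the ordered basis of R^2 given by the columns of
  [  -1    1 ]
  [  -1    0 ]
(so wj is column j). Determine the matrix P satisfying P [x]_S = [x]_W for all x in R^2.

[[-1, -2], [2, 1]]

Take x = uj: its S-coordinates are the j-th standard unit vector, so P e_j — column j of P — equals [uj]_W.
u1 = -w1 + 2w2, giving column 1 = [-1, 2]; repeating for each j gives P = [[-1, -2], [2, 1]].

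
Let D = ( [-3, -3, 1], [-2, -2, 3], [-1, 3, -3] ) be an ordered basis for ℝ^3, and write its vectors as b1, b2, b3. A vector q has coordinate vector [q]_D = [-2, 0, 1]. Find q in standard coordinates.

The coordinates say q = -2b1 + 0·b2 + b3; adding the scaled basis vectors gives [5, 9, -5].

[5, 9, -5]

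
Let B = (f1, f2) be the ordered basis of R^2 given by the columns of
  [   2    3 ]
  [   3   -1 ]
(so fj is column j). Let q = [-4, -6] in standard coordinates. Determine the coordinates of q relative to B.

We seek scalars with c_1 f1 + c_2 f2 = q; equivalently solve M c = q where the columns of M are f1, f2.
System: 2c_1 + 3c_2 = -4, 3c_1 - c_2 = -6; solving gives c_1 = -2, c_2 = 0.
Check: -2f1 + 0·f2 = [-4, -6].

[-2, 0]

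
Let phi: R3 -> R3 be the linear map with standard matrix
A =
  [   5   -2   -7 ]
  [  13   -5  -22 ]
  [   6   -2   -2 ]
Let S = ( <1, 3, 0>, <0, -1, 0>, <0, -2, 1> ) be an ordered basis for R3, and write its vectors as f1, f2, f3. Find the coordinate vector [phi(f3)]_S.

Column 3 of [phi]_S is the S-coordinate vector of phi(f3).
In standard coordinates phi(f3) = A f3 = <-3, -12, 2>.
Converting to S: <-3, -12, 2> = -3f1 - f2 + 2f3, so the coordinate vector is <-3, -1, 2>.

<-3, -1, 2>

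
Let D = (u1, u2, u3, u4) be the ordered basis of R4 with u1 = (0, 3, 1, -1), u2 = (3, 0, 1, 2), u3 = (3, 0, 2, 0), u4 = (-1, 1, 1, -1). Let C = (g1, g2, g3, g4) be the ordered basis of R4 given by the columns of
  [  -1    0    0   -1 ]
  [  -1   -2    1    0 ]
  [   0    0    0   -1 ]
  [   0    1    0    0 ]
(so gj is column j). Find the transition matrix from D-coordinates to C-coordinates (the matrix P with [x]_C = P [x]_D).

Column j of P is [uj]_C, since P maps D-coordinates to C-coordinates.
Expressing u1 in C: u1 = g1 - g2 + 2g3 - g4, so column 1 of P is (1, -1, 2, -1).
Doing the same for each uj gives P = [[1, -2, -1, 2], [-1, 2, 0, -1], [2, 2, -1, 1], [-1, -1, -2, -1]].

[[1, -2, -1, 2], [-1, 2, 0, -1], [2, 2, -1, 1], [-1, -1, -2, -1]]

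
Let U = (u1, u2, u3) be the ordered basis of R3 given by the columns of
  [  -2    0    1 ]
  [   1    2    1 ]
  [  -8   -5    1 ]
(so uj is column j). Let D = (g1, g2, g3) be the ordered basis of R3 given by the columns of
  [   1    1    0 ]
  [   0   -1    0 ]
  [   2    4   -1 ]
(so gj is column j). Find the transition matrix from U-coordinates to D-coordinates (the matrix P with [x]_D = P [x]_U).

Let M have columns uj and N have columns gj. Then for every x, N [x]_D = x = M [x]_U, so P = N^(-1) M.
Since det N = 1, N^(-1) has integer entries; multiplying gives P = [[-1, 2, 2], [-1, -2, -1], [2, 1, -1]].

[[-1, 2, 2], [-1, -2, -1], [2, 1, -1]]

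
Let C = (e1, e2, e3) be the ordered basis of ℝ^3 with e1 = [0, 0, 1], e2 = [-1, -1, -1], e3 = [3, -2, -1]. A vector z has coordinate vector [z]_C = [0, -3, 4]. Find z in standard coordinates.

[15, -5, -1]

By definition z = 0·e1 - 3e2 + 4e3.
Summing componentwise gives [15, -5, -1].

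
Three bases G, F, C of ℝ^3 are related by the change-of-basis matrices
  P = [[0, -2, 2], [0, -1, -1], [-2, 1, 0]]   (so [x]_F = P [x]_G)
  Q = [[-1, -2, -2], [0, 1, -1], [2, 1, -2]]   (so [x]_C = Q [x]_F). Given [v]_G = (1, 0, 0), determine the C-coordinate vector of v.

(4, 2, 4)

Apply P to get F-coordinates (0, 0, -2), then Q to get C-coordinates.
The result is [v]_C = (4, 2, 4).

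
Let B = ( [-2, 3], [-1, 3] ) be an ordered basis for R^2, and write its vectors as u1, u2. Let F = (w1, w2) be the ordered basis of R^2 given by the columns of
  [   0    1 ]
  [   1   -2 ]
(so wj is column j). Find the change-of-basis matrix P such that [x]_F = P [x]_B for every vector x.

[[-1, 1], [-2, -1]]

Take x = uj: its B-coordinates are the j-th standard unit vector, so P e_j — column j of P — equals [uj]_F.
u1 = -w1 - 2w2, giving column 1 = [-1, -2]; repeating for each j gives P = [[-1, 1], [-2, -1]].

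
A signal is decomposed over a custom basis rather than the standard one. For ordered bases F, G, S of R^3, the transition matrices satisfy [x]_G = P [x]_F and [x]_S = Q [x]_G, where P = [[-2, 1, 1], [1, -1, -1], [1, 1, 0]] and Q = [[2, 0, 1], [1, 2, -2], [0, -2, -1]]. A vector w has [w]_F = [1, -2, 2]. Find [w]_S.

[-5, 2, -1]

First [w]_G = P [w]_F = [-2, 1, -1].
Then [w]_S = Q [w]_G = [-5, 2, -1].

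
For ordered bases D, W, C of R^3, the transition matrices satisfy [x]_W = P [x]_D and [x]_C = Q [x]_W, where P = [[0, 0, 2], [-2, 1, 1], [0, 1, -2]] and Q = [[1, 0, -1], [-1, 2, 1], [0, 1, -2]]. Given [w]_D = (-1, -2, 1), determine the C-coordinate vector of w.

First [w]_W = P [w]_D = (2, 1, -4).
Then [w]_C = Q [w]_W = (6, -4, 9).

(6, -4, 9)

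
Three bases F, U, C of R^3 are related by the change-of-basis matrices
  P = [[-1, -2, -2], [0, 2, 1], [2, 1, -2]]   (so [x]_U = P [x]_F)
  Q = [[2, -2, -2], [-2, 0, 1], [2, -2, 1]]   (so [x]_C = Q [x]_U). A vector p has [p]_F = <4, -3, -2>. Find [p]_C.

Composing the changes, [p]_C = Q P [p]_F.
Q P = [[-6, -10, -2], [4, 5, 2], [0, -7, -8]]; applying this to <4, -3, -2> gives <10, -3, 37>.

<10, -3, 37>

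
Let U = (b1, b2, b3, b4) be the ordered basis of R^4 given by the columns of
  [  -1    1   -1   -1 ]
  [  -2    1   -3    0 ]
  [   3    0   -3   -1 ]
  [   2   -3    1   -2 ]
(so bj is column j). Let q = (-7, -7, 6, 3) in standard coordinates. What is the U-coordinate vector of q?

(3, -1, 0, 3)

Write q = c_1 b1 + ... + c_4 b4 and solve for the c_i.
Row-reducing the augmented matrix [M | q] gives c = (3, -1, 0, 3).
Check: 3b1 - b2 + 0·b3 + 3b4 = (-7, -7, 6, 3).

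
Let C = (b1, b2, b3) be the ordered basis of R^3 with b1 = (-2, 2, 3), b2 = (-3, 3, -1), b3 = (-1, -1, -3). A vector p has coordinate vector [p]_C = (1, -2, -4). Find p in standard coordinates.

The coordinates say p = b1 - 2b2 - 4b3; adding the scaled basis vectors gives (8, 0, 17).

(8, 0, 17)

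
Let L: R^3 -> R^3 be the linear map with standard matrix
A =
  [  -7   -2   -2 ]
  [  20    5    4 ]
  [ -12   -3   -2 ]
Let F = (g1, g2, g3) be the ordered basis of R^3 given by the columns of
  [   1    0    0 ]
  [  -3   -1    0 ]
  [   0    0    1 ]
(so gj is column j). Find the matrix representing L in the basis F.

[[-1, 2, -2], [-2, -1, 2], [-3, 3, -2]]

The j-th column of [L]_F is [L(gj)]_F.
L(g1) = A g1 = [-1, 5, -3] = -g1 - 2g2 - 3g3, so column 1 is [-1, -2, -3].
Repeating for g2, g3 and assembling the columns gives [[-1, 2, -2], [-2, -1, 2], [-3, 3, -2]].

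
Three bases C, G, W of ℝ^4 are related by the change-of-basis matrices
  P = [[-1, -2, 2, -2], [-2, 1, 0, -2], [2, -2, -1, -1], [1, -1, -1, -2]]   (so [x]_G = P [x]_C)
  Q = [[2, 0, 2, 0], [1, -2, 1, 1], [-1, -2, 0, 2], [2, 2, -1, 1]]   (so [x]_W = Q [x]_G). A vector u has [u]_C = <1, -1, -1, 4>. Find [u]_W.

Composing the changes, [u]_W = Q P [u]_C.
Q P = [[2, -8, 2, -6], [6, -7, 0, -1], [7, -2, -4, 2], [-7, -1, 4, -9]]; applying this to <1, -1, -1, 4> gives <-16, 9, 21, -46>.

<-16, 9, 21, -46>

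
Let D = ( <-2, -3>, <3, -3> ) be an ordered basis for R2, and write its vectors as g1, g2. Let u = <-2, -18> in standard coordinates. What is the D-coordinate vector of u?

We seek scalars with c_1 g1 + c_2 g2 = u; equivalently solve M c = u where the columns of M are g1, g2.
System: -2c_1 + 3c_2 = -2, -3c_1 - 3c_2 = -18; solving gives c_1 = 4, c_2 = 2.
Check: 4g1 + 2g2 = <-2, -18>.

<4, 2>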